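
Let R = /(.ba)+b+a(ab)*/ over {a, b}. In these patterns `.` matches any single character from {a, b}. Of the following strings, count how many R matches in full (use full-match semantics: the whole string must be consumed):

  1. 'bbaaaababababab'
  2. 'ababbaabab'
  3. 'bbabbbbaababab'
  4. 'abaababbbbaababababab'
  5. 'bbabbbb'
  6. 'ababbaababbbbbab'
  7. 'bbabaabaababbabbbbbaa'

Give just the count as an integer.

1 → no match
2 → match
3 → match
4 → match
5 → no match
6 → no match
7 → no match
Total matched: 3

3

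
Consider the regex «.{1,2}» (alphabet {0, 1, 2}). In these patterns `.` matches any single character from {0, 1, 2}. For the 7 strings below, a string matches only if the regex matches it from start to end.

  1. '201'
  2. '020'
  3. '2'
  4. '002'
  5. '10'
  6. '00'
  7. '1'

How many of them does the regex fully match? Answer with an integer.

4

1 → no match
2 → no match
3 → match
4 → no match
5 → match
6 → match
7 → match
Total matched: 4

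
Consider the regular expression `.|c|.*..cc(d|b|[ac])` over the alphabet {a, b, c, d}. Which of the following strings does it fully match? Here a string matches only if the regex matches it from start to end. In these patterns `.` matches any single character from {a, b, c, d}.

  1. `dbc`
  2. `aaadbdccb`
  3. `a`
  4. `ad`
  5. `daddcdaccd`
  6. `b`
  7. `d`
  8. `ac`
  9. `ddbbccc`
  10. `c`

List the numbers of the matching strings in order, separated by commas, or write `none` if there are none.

2, 3, 5, 6, 7, 9, 10

1 → no match
2 → match
3 → match
4 → no match
5 → match
6 → match
7 → match
8 → no match
9 → match
10 → match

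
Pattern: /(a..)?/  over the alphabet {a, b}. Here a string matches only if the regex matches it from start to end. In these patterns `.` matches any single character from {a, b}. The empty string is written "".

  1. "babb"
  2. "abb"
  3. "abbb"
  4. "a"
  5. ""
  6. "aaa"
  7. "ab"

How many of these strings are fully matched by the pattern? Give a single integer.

1 → no match
2 → match
3 → no match
4 → no match
5 → match
6 → match
7 → no match
Total matched: 3

3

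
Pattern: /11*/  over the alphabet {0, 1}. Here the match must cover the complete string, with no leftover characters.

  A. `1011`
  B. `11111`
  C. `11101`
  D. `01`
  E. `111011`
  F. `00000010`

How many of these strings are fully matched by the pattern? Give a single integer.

1

A → no match
B → match
C → no match
D → no match — must start with `1`
E → no match
F → no match — must start with `1`
Total matched: 1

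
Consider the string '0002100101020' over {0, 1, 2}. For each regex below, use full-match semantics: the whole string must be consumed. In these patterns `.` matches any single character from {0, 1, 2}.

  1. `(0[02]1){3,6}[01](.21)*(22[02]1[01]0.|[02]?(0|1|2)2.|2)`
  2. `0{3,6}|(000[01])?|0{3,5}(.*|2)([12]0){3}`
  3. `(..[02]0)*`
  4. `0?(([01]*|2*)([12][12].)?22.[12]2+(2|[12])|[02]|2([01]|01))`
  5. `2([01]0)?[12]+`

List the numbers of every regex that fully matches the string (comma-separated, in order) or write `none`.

2

1 → no match
2 → match
3 → no match
4 → no match
5 → no match — must start with '2'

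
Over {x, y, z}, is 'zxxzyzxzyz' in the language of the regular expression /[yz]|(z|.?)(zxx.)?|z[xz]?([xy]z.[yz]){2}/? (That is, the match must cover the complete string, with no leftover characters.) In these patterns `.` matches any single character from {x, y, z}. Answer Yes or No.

Yes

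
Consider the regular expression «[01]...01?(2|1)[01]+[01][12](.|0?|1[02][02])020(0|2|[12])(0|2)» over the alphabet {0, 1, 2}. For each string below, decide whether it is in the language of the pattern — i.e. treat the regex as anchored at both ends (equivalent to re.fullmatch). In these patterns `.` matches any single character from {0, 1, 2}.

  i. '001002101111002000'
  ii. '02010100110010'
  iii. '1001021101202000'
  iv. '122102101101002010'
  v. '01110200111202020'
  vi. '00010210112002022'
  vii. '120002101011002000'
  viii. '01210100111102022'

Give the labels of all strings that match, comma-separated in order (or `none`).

i → match
ii → no match
iii → match
iv → match
v → match
vi → match
vii → match
viii → match

i, iii, iv, v, vi, vii, viii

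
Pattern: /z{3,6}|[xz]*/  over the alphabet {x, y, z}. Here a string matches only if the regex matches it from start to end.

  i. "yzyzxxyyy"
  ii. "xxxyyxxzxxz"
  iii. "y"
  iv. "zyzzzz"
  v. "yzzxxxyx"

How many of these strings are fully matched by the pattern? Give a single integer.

i. "yzyzxxyyy" → no match
ii. "xxxyyxxzxxz" → no match
iii. "y" → no match
iv. "zyzzzz" → no match
v. "yzzxxxyx" → no match
Total matched: 0

0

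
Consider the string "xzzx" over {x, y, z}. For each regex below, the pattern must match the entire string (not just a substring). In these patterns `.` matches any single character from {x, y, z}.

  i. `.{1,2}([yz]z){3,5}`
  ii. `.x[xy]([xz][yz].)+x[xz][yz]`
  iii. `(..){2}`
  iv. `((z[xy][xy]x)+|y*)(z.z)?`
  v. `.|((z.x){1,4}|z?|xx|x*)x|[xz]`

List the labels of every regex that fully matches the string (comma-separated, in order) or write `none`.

iii

i → no match — must end with "z"
ii → no match
iii → match
iv → no match
v → no match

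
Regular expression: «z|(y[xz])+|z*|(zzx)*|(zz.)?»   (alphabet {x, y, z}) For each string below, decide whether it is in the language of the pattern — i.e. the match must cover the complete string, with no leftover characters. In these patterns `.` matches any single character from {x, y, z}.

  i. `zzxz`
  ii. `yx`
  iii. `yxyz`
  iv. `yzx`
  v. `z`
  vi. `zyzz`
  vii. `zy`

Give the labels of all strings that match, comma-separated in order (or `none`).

i → no match
ii → match
iii → match
iv → no match
v → match
vi → no match
vii → no match

ii, iii, v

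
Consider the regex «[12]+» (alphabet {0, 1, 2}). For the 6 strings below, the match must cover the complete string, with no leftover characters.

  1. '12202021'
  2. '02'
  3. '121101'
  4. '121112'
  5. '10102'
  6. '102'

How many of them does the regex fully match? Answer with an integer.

1

1 → no match
2 → no match
3 → no match
4 → match
5 → no match
6 → no match
Total matched: 1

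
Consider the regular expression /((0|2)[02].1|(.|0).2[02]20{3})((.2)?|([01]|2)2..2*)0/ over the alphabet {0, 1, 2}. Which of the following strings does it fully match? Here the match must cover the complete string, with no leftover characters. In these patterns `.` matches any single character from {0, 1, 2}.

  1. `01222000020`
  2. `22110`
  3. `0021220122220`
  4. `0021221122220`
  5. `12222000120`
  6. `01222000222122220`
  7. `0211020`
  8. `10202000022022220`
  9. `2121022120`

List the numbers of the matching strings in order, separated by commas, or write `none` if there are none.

1, 2, 3, 4, 5, 6, 7, 8

1 → match
2 → match
3 → match
4 → match
5 → match
6 → match
7 → match
8 → match
9 → no match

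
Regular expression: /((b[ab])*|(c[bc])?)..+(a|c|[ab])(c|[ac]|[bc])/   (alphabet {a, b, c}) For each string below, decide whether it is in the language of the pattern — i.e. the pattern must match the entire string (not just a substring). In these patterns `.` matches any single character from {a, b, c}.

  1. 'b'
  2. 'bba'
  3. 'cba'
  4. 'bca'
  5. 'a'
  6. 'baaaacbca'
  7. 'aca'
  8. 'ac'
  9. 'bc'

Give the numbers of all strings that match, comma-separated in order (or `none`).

6

1 → no match
2 → no match
3 → no match
4 → no match
5 → no match
6 → match
7 → no match
8 → no match
9 → no match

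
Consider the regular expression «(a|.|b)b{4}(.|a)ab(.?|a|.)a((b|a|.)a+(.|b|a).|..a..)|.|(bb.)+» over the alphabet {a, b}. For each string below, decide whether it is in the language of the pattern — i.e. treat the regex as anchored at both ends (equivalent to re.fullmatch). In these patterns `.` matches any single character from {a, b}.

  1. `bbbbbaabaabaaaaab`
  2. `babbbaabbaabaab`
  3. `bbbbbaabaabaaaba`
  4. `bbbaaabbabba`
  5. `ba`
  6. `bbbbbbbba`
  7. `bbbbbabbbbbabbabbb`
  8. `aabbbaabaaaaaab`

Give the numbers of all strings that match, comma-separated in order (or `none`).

1, 3, 6, 7

1 → match
2 → no match
3 → match
4 → no match
5 → no match
6 → match
7 → match
8 → no match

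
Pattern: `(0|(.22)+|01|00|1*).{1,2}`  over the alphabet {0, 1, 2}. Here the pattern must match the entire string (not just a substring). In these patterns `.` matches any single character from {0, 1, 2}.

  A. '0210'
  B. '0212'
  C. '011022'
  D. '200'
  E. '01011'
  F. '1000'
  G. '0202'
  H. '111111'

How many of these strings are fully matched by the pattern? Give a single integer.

1

A → no match
B → no match
C → no match
D → no match
E → no match
F → no match
G → no match
H → match
Total matched: 1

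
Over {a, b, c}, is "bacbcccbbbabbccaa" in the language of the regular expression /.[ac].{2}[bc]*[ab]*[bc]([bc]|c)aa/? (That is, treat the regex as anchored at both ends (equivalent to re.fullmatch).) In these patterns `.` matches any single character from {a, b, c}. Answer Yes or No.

Yes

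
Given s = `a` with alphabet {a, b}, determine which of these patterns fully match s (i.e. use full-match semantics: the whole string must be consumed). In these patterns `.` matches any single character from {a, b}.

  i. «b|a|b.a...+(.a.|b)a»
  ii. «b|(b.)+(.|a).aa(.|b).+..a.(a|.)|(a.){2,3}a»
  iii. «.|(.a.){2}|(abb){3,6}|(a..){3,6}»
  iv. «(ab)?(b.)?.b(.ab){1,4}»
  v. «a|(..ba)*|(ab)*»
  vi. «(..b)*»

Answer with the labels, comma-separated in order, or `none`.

i, iii, v

i → match
ii → no match
iii → match
iv → no match — must end with `ab`
v → match
vi → no match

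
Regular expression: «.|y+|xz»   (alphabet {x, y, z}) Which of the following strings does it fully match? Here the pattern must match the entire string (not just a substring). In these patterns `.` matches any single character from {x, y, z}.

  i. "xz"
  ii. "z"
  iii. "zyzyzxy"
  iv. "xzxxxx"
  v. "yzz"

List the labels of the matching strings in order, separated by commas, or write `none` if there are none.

i → match
ii → match
iii → no match
iv → no match
v → no match

i, ii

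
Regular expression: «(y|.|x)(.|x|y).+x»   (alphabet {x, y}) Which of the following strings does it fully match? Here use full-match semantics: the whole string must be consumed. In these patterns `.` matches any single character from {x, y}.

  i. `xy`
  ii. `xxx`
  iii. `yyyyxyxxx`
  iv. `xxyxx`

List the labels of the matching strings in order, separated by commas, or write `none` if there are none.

iii, iv

i → no match — must end with `x`
ii → no match
iii → match
iv → match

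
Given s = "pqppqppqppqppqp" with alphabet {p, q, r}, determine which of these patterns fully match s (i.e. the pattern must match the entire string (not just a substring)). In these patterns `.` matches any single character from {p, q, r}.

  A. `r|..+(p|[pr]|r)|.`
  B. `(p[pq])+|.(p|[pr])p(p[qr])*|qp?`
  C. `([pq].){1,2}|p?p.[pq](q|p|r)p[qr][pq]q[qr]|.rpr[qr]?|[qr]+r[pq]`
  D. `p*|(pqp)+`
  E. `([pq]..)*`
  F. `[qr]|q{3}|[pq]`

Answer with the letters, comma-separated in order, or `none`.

A, D, E

A → match
B → no match
C → no match
D → match
E → match
F → no match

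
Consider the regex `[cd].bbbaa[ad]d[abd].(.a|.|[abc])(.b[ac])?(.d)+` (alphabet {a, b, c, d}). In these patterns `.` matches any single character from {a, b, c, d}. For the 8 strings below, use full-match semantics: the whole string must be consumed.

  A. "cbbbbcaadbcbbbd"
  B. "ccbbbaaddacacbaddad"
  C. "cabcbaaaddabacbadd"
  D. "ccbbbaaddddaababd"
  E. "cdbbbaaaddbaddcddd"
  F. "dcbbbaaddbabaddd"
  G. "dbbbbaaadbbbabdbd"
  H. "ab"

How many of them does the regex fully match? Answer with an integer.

5

A → no match
B → match
C → no match
D → match
E → match
F → match
G → match
H. "ab" → no match — must end with "d"
Total matched: 5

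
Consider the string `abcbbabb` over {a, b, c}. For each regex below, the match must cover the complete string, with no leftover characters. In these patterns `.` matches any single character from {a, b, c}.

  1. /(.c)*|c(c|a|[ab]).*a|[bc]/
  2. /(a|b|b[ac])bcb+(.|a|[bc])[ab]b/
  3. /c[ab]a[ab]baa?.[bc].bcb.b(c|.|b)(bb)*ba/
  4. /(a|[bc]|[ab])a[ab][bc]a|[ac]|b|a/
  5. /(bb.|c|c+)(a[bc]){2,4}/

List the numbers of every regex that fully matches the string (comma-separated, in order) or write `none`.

1 → no match
2 → match
3 → no match — must start with `c`
4 → no match
5 → no match

2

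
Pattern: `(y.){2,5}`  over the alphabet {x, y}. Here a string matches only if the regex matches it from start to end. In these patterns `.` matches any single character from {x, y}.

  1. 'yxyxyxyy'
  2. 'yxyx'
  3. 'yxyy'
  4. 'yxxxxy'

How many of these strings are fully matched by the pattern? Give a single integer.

3

1 → match
2 → match
3 → match
4 → no match
Total matched: 3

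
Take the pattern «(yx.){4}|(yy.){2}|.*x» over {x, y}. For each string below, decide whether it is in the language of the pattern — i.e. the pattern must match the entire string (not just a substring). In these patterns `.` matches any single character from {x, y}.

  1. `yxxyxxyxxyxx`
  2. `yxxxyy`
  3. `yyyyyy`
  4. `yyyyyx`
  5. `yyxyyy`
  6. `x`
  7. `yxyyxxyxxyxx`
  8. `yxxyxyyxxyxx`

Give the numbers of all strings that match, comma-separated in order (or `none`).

1, 3, 4, 5, 6, 7, 8

1 → match
2 → no match
3 → match
4 → match
5 → match
6 → match
7 → match
8 → match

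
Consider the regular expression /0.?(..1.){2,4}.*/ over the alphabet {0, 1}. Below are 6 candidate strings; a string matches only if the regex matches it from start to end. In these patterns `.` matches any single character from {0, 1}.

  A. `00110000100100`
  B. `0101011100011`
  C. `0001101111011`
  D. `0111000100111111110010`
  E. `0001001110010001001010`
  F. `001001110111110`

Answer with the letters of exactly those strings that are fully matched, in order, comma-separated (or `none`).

B, C, D, E

A → no match
B → match
C → match
D → match
E → match
F → no match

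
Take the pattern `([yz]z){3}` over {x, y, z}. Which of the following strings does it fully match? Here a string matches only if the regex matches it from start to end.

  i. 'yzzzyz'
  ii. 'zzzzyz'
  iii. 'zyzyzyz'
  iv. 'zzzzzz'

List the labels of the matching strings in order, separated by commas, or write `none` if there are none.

i, ii, iv

i → match
ii → match
iii → no match
iv → match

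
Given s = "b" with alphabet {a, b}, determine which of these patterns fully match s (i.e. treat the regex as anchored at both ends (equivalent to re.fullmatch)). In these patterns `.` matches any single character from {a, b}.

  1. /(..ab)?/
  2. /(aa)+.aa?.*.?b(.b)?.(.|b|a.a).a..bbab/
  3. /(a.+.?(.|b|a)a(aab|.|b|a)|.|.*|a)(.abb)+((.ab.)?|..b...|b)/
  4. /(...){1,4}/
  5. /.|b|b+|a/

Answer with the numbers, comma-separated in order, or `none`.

1 → no match
2 → no match — must start with "aa"
3 → no match
4 → no match
5 → match

5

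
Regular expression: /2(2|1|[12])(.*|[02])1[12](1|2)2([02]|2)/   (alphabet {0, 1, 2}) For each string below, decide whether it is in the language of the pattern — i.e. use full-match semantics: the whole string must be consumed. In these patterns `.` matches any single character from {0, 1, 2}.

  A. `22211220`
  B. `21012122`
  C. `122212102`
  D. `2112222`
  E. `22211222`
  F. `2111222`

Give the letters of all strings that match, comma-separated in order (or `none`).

A, B, D, E, F

A → match
B → match
C → no match — must start with `2`
D → match
E → match
F → match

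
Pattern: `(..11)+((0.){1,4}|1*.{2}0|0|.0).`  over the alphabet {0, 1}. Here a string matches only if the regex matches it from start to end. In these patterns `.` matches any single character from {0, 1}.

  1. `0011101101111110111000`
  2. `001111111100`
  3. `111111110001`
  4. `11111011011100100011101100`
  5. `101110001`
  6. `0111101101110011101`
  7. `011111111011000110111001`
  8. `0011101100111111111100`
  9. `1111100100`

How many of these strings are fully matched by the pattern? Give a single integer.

5

1 → no match
2. `001111111100` → match
3. `111111110001` → match
4 → no match
5. `101110001` → match
6 → match
7 → no match
8 → match
9. `1111100100` → no match
Total matched: 5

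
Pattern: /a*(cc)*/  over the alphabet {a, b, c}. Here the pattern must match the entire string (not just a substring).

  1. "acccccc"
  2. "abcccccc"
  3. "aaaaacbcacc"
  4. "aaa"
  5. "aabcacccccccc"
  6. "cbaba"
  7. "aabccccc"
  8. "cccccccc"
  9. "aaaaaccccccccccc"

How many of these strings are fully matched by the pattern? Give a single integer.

3

1 → match
2 → no match
3 → no match
4 → match
5 → no match
6 → no match
7 → no match
8 → match
9 → no match
Total matched: 3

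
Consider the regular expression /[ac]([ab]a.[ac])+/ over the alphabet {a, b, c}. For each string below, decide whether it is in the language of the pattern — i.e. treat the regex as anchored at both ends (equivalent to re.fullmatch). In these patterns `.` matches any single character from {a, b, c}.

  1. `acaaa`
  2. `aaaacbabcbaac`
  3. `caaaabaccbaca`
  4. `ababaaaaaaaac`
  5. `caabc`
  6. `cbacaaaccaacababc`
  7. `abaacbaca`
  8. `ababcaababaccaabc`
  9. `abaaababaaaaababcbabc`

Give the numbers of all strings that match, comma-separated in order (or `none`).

1 → no match
2 → match
3 → match
4 → match
5 → match
6 → match
7 → match
8 → match
9 → match

2, 3, 4, 5, 6, 7, 8, 9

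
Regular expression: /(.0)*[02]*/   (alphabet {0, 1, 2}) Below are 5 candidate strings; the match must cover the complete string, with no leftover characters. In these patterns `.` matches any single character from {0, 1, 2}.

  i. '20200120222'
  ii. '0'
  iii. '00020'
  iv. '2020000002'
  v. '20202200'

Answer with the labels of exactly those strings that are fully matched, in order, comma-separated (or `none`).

ii, iii, iv, v

i → no match
ii → match
iii → match
iv → match
v → match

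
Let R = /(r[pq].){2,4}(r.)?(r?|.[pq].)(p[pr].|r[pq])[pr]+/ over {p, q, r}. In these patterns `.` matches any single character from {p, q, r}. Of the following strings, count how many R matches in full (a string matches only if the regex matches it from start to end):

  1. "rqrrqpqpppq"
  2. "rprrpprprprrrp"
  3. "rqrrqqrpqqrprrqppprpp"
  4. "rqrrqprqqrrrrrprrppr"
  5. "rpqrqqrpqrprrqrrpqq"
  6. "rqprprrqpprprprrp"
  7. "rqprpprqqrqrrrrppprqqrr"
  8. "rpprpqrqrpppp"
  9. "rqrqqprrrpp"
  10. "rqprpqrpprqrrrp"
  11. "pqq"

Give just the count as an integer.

1 → no match
2 → match
3 → no match
4 → no match
5 → no match
6 → match
7 → no match
8 → match
9 → no match
10 → match
11 → no match — must start with "r"
Total matched: 4

4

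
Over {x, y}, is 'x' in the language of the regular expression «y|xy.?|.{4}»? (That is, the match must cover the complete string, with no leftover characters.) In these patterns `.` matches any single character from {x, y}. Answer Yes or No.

No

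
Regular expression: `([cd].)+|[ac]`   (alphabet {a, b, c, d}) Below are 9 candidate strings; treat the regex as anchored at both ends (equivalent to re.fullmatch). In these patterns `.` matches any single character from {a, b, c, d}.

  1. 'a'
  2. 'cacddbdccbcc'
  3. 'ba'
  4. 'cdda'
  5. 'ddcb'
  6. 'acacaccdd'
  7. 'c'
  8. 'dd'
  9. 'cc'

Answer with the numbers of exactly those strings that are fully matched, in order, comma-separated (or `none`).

1, 2, 4, 5, 7, 8, 9

1 → match
2 → match
3 → no match
4 → match
5 → match
6 → no match
7 → match
8 → match
9 → match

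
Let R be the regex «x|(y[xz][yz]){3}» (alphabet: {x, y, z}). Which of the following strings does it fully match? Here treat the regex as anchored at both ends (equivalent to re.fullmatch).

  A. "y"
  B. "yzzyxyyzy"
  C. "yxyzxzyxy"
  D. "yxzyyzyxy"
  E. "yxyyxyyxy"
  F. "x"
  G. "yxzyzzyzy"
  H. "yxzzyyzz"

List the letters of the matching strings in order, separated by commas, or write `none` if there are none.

B, E, F, G

A → no match
B → match
C → no match
D → no match
E → match
F → match
G → match
H → no match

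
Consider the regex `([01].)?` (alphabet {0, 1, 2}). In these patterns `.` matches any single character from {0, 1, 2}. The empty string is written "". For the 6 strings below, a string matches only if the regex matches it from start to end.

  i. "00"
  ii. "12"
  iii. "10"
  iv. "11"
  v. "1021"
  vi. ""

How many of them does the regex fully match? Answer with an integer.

i → match
ii → match
iii → match
iv → match
v → no match
vi → match
Total matched: 5

5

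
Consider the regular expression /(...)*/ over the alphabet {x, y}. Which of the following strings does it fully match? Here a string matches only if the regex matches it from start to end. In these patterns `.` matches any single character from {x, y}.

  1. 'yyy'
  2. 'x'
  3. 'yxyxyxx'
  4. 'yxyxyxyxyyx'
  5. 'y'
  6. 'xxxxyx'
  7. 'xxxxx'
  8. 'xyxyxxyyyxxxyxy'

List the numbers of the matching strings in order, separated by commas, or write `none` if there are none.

1 → match
2 → no match
3 → no match
4 → no match
5 → no match
6 → match
7 → no match
8 → match

1, 6, 8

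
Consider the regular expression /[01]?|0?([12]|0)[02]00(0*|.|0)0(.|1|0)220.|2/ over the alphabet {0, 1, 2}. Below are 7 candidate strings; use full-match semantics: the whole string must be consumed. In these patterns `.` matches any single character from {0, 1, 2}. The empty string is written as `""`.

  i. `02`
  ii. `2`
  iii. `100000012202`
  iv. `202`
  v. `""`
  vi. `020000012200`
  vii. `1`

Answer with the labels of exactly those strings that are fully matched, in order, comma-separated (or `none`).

i. `02` → no match
ii. `2` → match
iii. `100000012202` → match
iv. `202` → no match
v. `""` → match
vi. `020000012200` → match
vii. `1` → match

ii, iii, v, vi, vii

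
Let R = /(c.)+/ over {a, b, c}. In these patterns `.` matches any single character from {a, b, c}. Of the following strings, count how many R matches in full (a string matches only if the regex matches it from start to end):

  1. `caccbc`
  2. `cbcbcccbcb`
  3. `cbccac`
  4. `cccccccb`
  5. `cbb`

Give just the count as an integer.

2

1 → no match
2 → match
3 → no match
4 → match
5 → no match
Total matched: 2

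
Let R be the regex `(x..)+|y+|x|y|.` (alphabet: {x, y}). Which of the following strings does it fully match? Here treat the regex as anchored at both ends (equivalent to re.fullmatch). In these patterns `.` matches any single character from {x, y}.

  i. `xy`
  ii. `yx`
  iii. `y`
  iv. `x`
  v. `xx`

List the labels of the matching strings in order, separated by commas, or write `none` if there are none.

i. `xy` → no match
ii. `yx` → no match
iii. `y` → match
iv. `x` → match
v. `xx` → no match

iii, iv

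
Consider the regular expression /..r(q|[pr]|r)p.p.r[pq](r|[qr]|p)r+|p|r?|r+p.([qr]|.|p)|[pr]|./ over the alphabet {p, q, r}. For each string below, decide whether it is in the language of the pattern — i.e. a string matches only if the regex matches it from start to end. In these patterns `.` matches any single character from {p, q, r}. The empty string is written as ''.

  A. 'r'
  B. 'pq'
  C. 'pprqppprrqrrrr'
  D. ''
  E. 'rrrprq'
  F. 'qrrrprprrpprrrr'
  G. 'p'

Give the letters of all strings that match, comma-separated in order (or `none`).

A, C, D, E, F, G

A. 'r' → match
B. 'pq' → no match
C → match
D. '' → match
E. 'rrrprq' → match
F → match
G. 'p' → match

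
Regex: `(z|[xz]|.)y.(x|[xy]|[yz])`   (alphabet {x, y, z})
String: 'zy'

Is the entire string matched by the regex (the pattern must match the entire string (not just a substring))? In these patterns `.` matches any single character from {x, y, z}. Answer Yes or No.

No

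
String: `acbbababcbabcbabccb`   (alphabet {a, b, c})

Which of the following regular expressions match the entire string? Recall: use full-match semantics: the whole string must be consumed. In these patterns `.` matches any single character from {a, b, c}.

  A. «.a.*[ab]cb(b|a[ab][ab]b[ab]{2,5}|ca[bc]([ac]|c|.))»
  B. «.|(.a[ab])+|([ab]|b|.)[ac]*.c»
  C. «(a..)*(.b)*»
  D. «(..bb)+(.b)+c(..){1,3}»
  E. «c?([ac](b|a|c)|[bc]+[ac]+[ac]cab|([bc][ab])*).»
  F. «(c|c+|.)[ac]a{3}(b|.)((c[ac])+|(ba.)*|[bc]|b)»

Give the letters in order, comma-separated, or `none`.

A → no match
B → no match
C → no match
D → match
E → no match
F → no match

D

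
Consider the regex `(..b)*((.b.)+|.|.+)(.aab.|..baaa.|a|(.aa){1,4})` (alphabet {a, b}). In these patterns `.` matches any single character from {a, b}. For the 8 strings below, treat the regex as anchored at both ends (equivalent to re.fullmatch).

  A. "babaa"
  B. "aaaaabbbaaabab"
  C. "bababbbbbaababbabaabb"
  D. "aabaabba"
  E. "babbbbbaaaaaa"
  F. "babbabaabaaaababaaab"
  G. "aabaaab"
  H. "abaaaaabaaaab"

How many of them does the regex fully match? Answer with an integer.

5

A → match
B → no match
C → match
D → match
E → match
F → match
G → no match
H → no match
Total matched: 5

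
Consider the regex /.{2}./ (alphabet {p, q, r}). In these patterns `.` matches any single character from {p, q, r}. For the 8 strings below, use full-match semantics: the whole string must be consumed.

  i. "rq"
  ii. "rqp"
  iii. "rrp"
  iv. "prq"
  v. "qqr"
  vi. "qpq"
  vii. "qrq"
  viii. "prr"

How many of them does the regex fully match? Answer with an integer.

i → no match
ii → match
iii → match
iv → match
v → match
vi → match
vii → match
viii → match
Total matched: 7

7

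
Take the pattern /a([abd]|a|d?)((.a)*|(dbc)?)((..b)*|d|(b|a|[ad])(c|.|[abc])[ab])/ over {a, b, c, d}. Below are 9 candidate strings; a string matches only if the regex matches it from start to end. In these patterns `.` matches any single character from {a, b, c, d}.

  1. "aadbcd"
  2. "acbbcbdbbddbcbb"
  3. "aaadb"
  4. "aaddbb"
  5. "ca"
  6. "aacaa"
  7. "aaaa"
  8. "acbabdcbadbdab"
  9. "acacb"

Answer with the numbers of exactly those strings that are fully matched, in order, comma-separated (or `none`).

1 → match
2 → no match
3 → match
4 → no match
5 → no match — must start with "a"
6 → no match
7 → match
8 → no match
9 → no match

1, 3, 7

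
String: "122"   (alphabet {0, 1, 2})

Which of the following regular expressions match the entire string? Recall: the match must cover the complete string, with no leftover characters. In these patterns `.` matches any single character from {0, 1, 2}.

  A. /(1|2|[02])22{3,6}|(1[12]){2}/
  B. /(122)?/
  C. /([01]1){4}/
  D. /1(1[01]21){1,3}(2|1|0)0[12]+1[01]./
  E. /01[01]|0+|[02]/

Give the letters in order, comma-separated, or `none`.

A → no match
B → match
C → no match — must end with "1"
D → no match — must start with "11"
E → no match

B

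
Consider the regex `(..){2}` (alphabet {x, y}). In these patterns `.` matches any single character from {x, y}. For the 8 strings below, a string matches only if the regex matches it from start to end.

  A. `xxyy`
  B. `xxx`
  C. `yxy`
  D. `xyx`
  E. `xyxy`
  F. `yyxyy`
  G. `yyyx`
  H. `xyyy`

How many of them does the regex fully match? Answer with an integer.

A → match
B → no match
C → no match
D → no match
E → match
F → no match
G → match
H → match
Total matched: 4

4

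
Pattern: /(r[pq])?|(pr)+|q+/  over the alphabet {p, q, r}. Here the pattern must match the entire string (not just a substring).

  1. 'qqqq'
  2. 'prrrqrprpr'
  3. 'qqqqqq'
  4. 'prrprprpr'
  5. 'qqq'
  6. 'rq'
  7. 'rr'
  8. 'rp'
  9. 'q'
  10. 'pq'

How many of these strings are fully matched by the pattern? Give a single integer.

1. 'qqqq' → match
2. 'prrrqrprpr' → no match
3. 'qqqqqq' → match
4. 'prrprprpr' → no match
5. 'qqq' → match
6. 'rq' → match
7. 'rr' → no match
8. 'rp' → match
9. 'q' → match
10. 'pq' → no match
Total matched: 6

6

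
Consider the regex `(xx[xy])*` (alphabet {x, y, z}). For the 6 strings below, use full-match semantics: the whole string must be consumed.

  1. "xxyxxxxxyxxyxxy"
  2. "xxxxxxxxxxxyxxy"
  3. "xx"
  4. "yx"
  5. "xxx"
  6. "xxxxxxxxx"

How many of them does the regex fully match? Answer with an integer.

4

1 → match
2 → match
3. "xx" → no match
4. "yx" → no match
5. "xxx" → match
6. "xxxxxxxxx" → match
Total matched: 4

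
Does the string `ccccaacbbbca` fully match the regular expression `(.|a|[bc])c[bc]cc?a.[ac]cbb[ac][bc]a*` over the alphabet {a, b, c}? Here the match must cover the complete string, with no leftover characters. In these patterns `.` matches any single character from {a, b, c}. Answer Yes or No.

No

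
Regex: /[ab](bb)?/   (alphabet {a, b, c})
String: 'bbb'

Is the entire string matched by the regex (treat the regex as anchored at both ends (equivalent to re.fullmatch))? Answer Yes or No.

Yes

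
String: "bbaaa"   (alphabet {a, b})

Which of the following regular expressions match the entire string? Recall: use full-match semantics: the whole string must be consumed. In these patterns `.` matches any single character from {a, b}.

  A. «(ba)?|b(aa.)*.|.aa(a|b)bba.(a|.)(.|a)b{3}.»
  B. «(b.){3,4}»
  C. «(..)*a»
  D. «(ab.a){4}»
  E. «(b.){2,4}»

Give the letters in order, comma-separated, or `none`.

A → no match
B → no match
C → match
D → no match — must start with "ab"
E → no match

C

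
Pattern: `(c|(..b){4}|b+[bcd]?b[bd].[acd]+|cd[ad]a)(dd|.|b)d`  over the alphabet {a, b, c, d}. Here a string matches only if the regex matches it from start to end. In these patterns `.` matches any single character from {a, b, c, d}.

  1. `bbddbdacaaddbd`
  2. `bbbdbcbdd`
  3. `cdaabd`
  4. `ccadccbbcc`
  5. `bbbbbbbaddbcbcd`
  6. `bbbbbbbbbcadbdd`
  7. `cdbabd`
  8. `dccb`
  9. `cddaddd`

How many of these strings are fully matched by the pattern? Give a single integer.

2

1 → no match
2. `bbbdbcbdd` → no match
3. `cdaabd` → match
4. `ccadccbbcc` → no match — must end with `d`
5 → no match
6 → no match
7. `cdbabd` → no match
8. `dccb` → no match — must end with `d`
9. `cddaddd` → match
Total matched: 2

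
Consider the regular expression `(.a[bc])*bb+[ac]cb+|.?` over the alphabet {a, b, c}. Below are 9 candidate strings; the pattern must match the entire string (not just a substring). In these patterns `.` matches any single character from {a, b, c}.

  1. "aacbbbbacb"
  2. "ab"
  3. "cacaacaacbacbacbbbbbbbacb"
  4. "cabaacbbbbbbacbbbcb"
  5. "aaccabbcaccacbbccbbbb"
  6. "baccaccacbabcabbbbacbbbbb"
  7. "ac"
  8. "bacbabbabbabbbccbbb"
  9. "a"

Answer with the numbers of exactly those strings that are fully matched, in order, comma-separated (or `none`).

1. "aacbbbbacb" → match
2. "ab" → no match
3 → match
4 → no match
5 → no match
6 → match
7. "ac" → no match
8 → match
9. "a" → match

1, 3, 6, 8, 9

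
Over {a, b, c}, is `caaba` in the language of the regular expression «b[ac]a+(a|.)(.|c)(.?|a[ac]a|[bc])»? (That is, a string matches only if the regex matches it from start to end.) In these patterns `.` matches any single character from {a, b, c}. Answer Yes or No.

Every match must start with `b`, but `caaba` does not.

No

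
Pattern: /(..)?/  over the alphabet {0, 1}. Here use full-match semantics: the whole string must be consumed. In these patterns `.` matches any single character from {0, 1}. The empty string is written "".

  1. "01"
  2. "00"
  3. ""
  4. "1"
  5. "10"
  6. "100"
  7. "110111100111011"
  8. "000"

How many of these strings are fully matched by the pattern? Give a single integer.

4

1. "01" → match
2. "00" → match
3. "" → match
4. "1" → no match
5. "10" → match
6. "100" → no match
7 → no match
8. "000" → no match
Total matched: 4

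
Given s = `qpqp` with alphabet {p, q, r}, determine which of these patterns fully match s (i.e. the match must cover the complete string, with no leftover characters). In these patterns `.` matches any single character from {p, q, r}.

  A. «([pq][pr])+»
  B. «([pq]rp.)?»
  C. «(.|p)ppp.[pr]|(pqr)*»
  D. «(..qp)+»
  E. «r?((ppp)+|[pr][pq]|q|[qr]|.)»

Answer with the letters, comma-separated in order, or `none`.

A → match
B → no match
C → no match
D → match
E → no match

A, D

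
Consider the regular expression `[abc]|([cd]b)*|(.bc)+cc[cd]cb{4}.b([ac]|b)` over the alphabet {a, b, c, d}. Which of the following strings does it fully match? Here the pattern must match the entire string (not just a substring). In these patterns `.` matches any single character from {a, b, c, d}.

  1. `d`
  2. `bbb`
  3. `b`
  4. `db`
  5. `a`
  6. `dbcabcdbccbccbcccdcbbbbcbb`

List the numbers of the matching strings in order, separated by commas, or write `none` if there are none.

1 → no match
2 → no match
3 → match
4 → match
5 → match
6 → match

3, 4, 5, 6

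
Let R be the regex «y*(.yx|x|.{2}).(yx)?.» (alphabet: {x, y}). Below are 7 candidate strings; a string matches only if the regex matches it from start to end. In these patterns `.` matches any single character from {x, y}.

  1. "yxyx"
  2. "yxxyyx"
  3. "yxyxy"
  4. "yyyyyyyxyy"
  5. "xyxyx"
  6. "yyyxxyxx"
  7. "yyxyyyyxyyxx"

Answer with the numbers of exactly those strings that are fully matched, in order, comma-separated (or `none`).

1, 3, 4, 5, 6

1 → match
2 → no match
3 → match
4 → match
5 → match
6 → match
7 → no match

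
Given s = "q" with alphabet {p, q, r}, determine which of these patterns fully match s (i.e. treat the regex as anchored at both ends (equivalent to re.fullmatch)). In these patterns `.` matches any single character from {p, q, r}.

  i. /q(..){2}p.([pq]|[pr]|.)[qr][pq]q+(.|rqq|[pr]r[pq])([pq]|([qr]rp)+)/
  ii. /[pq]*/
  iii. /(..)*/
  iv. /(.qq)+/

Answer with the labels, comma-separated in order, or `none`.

i → no match
ii → match
iii → no match
iv → no match — must end with "qq"

ii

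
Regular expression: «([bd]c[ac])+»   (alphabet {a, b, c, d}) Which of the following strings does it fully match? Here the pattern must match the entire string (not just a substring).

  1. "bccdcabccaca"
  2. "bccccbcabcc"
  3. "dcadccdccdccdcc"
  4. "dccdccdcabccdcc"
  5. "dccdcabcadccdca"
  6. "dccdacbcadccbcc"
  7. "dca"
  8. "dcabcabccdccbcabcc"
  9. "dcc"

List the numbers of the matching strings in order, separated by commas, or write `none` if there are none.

3, 4, 5, 7, 8, 9

1 → no match
2 → no match
3 → match
4 → match
5 → match
6 → no match
7 → match
8 → match
9 → match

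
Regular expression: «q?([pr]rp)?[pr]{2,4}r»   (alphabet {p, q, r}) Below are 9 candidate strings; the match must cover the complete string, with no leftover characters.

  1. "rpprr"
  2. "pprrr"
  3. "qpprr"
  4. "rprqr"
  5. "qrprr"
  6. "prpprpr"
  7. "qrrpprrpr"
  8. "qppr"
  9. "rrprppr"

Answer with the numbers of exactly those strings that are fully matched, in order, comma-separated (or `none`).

1, 2, 3, 5, 6, 7, 8, 9

1 → match
2 → match
3 → match
4 → no match
5 → match
6 → match
7 → match
8 → match
9 → match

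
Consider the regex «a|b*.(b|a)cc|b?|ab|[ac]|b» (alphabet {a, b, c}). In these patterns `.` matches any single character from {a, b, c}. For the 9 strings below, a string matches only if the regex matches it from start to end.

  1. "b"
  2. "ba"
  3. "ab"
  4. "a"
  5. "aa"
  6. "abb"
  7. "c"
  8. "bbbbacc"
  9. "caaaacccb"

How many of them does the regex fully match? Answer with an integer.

5

1 → match
2 → no match
3 → match
4 → match
5 → no match
6 → no match
7 → match
8 → match
9 → no match
Total matched: 5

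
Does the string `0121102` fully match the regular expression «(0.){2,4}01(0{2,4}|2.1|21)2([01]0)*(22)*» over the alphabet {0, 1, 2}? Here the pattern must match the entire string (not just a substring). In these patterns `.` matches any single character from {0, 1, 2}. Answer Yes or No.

No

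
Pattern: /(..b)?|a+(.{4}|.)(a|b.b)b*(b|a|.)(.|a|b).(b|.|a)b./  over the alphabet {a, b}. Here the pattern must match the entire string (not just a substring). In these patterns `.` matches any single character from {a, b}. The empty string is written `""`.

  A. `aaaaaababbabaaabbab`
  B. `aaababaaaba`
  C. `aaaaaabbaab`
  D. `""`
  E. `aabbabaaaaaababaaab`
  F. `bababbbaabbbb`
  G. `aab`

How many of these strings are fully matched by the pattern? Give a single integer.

3

A → no match
B → match
C → no match
D → match
E → no match
F → no match
G → match
Total matched: 3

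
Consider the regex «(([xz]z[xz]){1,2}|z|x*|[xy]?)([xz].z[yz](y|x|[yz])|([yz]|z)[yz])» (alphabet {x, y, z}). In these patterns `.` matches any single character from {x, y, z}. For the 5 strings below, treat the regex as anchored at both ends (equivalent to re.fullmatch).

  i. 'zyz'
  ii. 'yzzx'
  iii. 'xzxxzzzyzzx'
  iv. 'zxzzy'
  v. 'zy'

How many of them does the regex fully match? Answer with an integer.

i → match
ii → no match
iii → match
iv → match
v → match
Total matched: 4

4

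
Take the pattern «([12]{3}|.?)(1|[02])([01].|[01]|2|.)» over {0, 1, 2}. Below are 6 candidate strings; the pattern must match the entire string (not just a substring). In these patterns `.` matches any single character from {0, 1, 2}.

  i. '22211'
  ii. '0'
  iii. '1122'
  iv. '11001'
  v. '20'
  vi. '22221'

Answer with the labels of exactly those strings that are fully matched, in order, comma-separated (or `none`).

i → match
ii → no match
iii → no match
iv → no match
v → match
vi → match

i, v, vi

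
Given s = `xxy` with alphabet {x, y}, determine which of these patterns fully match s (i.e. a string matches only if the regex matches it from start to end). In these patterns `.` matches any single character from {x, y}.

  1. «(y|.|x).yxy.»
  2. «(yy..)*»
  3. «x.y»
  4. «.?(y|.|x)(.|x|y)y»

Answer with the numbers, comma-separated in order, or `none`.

1 → no match
2 → no match
3 → match
4 → match

3, 4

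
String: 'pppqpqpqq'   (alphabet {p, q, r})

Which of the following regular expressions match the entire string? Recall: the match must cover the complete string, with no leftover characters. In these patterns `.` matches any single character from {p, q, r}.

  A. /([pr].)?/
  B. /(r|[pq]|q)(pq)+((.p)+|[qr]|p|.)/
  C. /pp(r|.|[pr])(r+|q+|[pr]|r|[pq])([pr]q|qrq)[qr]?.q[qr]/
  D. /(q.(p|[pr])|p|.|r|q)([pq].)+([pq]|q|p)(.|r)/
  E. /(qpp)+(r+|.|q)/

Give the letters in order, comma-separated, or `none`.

C, D

A → no match
B → no match
C → match
D → match
E → no match — must start with 'qpp'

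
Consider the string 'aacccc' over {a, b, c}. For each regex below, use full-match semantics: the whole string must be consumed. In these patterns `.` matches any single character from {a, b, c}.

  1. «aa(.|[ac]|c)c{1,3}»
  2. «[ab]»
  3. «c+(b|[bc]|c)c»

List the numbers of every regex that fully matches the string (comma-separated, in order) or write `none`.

1 → match
2 → no match
3 → no match — must start with 'c'

1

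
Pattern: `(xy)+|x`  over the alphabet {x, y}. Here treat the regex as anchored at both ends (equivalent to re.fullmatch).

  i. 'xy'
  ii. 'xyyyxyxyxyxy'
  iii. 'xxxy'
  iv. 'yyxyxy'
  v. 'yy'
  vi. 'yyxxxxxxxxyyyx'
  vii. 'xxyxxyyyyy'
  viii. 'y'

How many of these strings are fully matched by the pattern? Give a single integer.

1

i. 'xy' → match
ii. 'xyyyxyxyxyxy' → no match
iii. 'xxxy' → no match
iv. 'yyxyxy' → no match
v. 'yy' → no match
vi → no match
vii. 'xxyxxyyyyy' → no match
viii. 'y' → no match
Total matched: 1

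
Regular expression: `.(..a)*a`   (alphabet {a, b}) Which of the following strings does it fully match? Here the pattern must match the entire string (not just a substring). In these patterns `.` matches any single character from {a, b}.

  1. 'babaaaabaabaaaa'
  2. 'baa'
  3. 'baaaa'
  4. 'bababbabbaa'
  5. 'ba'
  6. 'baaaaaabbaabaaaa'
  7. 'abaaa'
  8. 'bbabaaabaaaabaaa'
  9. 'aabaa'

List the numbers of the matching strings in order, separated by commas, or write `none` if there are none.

1 → no match
2. 'baa' → no match
3. 'baaaa' → match
4. 'bababbabbaa' → match
5. 'ba' → match
6 → no match
7. 'abaaa' → match
8 → no match
9. 'aabaa' → match

3, 4, 5, 7, 9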